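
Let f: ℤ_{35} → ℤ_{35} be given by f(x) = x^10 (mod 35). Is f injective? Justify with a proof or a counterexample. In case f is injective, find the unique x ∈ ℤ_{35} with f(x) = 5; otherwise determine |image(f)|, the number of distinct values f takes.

f(1) = 1^10 = 1.
f(6): Repeated squaring mod 35: 6^1 ≡ 6, 6^2 ≡ 6² = 36 ≡ 1, 6^4 ≡ 1² = 1, 6^8 ≡ 1² = 1. Since 10 = 8 + 2, 6^10 ≡ 1·1: 1·1 = 1. So 6^10 ≡ 1 (mod 35).
So f(1) = f(6) = 1 while 1 ≠ 6, thus f is not injective.
Since f is not injective, we determine |image(f)|. Computing x^10 mod 35 for each x (by repeated squaring, reducing mod 35 at every step), the values f(0), f(1), …, f(34) are: 0, 1, 9, 4, 11, 30, 1, 14, 29, 16, 25, 11, 9, 29, 21, 15, 16, 4, 4, 16, 15, 21, 29, 9, 11, 25, 16, 29, 14, 1, 30, 11, 4, 9, 1.
The distinct values are {0, 1, 4, 9, 11, 14, 15, 16, 21, 25, 29, 30}; there are 12 of them.

12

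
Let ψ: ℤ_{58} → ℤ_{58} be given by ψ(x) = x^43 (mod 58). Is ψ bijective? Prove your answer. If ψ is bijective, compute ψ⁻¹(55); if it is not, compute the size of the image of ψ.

Computing x^43 mod 58 for each x (by repeated squaring, reducing mod 58 at every step), the values ψ(0), ψ(1), …, ψ(57) are: 0, 1, 56, 55, 4, 5, 6, 7, 50, 9, 48, 47, 46, 13, 44, 43, 16, 41, 40, 39, 20, 37, 22, 23, 24, 25, 32, 31, 28, 29, 30, 27, 26, 33, 34, 35, 36, 21, 38, 19, 18, 17, 42, 15, 14, 45, 12, 11, 10, 49, 8, 51, 52, 53, 54, 3, 2, 57.
Every element of ℤ_{58} appears exactly once in this list, so ψ is a bijection, and in particular bijective.
Since ψ is bijective, we read off the preimage of 55 from the same table: ψ(3) = 55, so ψ⁻¹(55) = 3.

3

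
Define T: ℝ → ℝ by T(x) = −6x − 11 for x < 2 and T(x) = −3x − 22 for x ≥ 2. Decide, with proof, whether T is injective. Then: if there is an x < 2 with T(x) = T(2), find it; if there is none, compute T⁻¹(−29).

7/3

Both pieces are strictly decreasing (slopes −6 and −3), so each is injective on its own interval.
The left piece maps (−∞, 2) onto (−23, ∞); the right piece maps [2, ∞) onto (−∞, −28].
These images are disjoint, so no value is attained by both pieces. So T is injective.
Because the two images are disjoint, no x < 2 has T(x) = T(2), so we compute T⁻¹(−29): −29 lies in (−∞, −28], so solve −3x − 22 = −29: x = (−29 + 22)/(−3) = 7/3.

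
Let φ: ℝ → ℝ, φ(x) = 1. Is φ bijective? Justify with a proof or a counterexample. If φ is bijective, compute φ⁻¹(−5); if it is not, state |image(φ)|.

φ(0) = 1 = φ(1) with 0 ≠ 1, so φ is not injective, hence not bijective.
Since φ is not bijective, we state |image(φ)|: the image of φ is {1}, which has 1 element.

1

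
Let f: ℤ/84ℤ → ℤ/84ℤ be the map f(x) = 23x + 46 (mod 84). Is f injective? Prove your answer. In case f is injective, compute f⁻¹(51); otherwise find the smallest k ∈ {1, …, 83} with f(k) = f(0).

Recall: injectivity means: for all x_1, x_2 in the domain, f(x_1) = f(x_2) implies x_1 = x_2.
Suppose f(x_1) = f(x_2) in ℤ/84ℤ. Then 23x_1 + 46 ≡ 23x_2 + 46 (mod 84), therefore 23(x_1 − x_2) ≡ 0 (mod 84).
Since gcd(23, 84) = 1, 23 is invertible modulo 84, hence x_1 − x_2 ≡ 0 (mod 84), i.e. x_1 = x_2.
Therefore f is injective.
We now compute 23⁻¹ mod 84 explicitly. Euclid's algorithm: 84 = 3·23 + 15, 23 = 1·15 + 8, 15 = 1·8 + 7, 8 = 1·7 + 1; back-substituting gives 1 = 11·23 − 3·84, so 23⁻¹ ≡ 11 (mod 84).
Since f is injective, we compute f⁻¹(51): solve 23x + 46 ≡ 51 (mod 84), i.e. 23x ≡ 5 (mod 84).
Multiplying by 23⁻¹ = 11 gives x ≡ 11·5 = 55 ≡ 55 (mod 84).
Check: f(55) = 23·55 + 46 = 1311 = 15·84 + 51 ≡ 51 (mod 84).

55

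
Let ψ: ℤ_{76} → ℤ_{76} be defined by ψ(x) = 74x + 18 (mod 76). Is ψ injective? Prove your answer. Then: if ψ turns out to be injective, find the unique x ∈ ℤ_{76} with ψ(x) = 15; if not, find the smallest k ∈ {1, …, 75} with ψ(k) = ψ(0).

We have gcd(74, 76) = 2 > 1. Taking u = 0 and v = 38: ψ(0) = 18 and ψ(38) = 74·38 + 18 = 2830 ≡ 18 (mod 76).
So ψ(0) = ψ(38) while 0 ≠ 38, therefore ψ is not injective.
Since ψ is not injective, we find the least positive k with ψ(k) = ψ(0): this means 74k ≡ 0 (mod 76), i.e. 76 ∣ 74k. Since gcd(74, 76) = 2, dividing through by 2 this holds exactly when 38 ∣ 37k, and as gcd(37, 38) = 1, exactly when 38 ∣ k.
The smallest positive such k is 38.

38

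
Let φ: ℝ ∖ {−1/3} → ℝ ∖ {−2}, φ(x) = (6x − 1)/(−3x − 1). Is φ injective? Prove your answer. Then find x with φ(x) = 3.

Suppose φ(s) = φ(t). Cross-multiplying: (6s − 1)(−3t − 1) = (6t − 1)(−3s − 1).
Expanding both sides and cancelling the symmetric terms leaves −9·(s − t) = 0. Since −9 ≠ 0, s = t. Therefore φ is injective.
Solving φ(x) = 3: cross-multiplying gives 6x − 1 = 3(−3x − 1), which rearranges to 15x = −2, so x = −2/15.

-2/15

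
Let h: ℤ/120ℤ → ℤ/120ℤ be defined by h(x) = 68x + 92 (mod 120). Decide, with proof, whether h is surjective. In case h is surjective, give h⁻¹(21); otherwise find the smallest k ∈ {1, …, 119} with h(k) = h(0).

30

Recall: h is surjective if every y in the codomain equals h(x) for some x in the domain.
Since gcd(68, 120) = 4, we have 68x ≡ 0 (mod 4) for all x, so h(x) ≡ 0 (mod 4).
But 1 ≢ 0 (mod 4), so 1 ∈ ℤ/120ℤ has no preimage. So h is not surjective.
Since h is not surjective, we find the least positive k with h(k) = h(0): this means 68k ≡ 0 (mod 120), i.e. 120 ∣ 68k. Since gcd(68, 120) = 4, dividing through by 4 this holds exactly when 30 ∣ 17k, and as gcd(17, 30) = 1, exactly when 30 ∣ k.
The smallest positive such k is 30.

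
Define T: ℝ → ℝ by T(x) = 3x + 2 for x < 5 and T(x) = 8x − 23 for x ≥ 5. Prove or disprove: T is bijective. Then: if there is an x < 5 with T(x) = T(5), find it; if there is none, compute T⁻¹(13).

11/3

Both pieces are strictly increasing (slopes 3 and 8), so each is injective on its own interval.
The left piece maps (−∞, 5) onto (−∞, 17); the right piece maps [5, ∞) onto [17, ∞).
Since 17 = 17, the images partition ℝ: T is injective and surjective, hence bijective.
Because the two images are disjoint, no x < 5 has T(x) = T(5), so we compute T⁻¹(13): 13 lies in (−∞, 17), so solve 3x + 2 = 13: x = (13 − 2)/3 = 11/3.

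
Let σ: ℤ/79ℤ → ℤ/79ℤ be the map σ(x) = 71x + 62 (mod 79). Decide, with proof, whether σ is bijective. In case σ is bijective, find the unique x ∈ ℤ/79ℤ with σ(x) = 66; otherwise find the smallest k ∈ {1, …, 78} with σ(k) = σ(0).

39

If σ(s) = σ(t), then 71s ≡ 71t (mod 79). Because gcd(71, 79) = 1, we may cancel 71 to get s ≡ t (mod 79).
We now compute 71⁻¹ mod 79 explicitly. Euclid's algorithm: 79 = 1·71 + 8, 71 = 8·8 + 7, 8 = 1·7 + 1; back-substituting gives 1 = 69·71 − 62·79, so 71⁻¹ ≡ 69 (mod 79).
For any y ∈ ℤ/79ℤ, x = 69(y − 62) mod 79 satisfies σ(x) = 71·69(y − 62) + 62 ≡ y (since 71·69 ≡ 1 mod 79). So every y has a preimage.
So σ is bijective.
Since σ is bijective, we find σ⁻¹(66): we need 71x ≡ 66 − 62 ≡ 4 (mod 79). Using 71⁻¹ = 69: x ≡ 69·4 = 276 = 3·79 + 39, so x = 39.
Check: σ(39) = 71·39 + 62 = 2831 = 35·79 + 66 ≡ 66 (mod 79).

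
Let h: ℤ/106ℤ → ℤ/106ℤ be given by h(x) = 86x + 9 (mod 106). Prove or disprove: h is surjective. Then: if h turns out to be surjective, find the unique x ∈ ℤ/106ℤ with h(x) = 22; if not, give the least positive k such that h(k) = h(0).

53

Recall that h is surjective if every y in the codomain equals h(x) for some x in the domain.
Since gcd(86, 106) = 2, we have 86x ≡ 0 (mod 2) for all x, so h(x) ≡ 1 (mod 2).
But 0 ≢ 1 (mod 2), so 0 ∈ ℤ/106ℤ has no preimage. So h is not surjective.
Since h is not surjective, we find the least positive k with h(k) = h(0): this means 86k ≡ 0 (mod 106), i.e. 106 ∣ 86k. Since gcd(86, 106) = 2, dividing through by 2 this holds exactly when 53 ∣ 43k, and as gcd(43, 53) = 1, exactly when 53 ∣ k.
The smallest positive such k is 53.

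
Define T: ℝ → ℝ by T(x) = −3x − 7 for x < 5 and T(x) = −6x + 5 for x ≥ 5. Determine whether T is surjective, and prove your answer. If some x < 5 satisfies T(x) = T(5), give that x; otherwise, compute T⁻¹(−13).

Both pieces are strictly decreasing (slopes −3 and −6), so each is injective on its own interval.
The left piece maps (−∞, 5) onto (−22, ∞); the right piece maps [5, ∞) onto (−∞, −25].
The union (−22, ∞) ∪ (−∞, −25] omits the interval between −22 and −25; in particular −22 has no preimage. So T is not surjective.
Because the two images are disjoint, no x < 5 has T(x) = T(5), so we compute T⁻¹(−13): −13 lies in (−22, ∞), so solve −3x − 7 = −13: x = (−13 + 7)/(−3) = 2.

2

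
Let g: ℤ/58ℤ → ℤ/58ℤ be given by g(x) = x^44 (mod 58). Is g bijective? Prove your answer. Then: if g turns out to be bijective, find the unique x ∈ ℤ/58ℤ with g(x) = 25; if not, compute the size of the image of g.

g(3): Repeated squaring mod 58: 3^1 ≡ 3, 3^2 ≡ 3² = 9, 3^4 ≡ 9² = 81 ≡ 23, 3^8 ≡ 23² = 529 ≡ 7, 3^16 ≡ 7² = 49, 3^32 ≡ 49² = 2401 ≡ 23. Since 44 = 32 + 8 + 4, 3^44 ≡ 23·7·23: 23·7 = 161 ≡ 45, then 45·23 = 1035 ≡ 49. So 3^44 ≡ 49 (mod 58).
g(7): Repeated squaring mod 58: 7^1 ≡ 7, 7^2 ≡ 7² = 49, 7^4 ≡ 49² = 2401 ≡ 23, 7^8 ≡ 23² = 529 ≡ 7, 7^16 ≡ 7² = 49, 7^32 ≡ 49² = 2401 ≡ 23. Since 44 = 32 + 8 + 4, 7^44 ≡ 23·7·23: 23·7 = 161 ≡ 45, then 45·23 = 1035 ≡ 49. So 7^44 ≡ 49 (mod 58).
So g(3) = g(7) = 49 while 3 ≠ 7, thus g is not injective, hence not bijective.
Since g is not bijective, we determine |image(g)|. Computing x^44 mod 58 for each x (by repeated squaring, reducing mod 58 at every step), the values g(0), g(1), …, g(57) are: 0, 1, 54, 49, 16, 25, 36, 49, 52, 23, 16, 53, 30, 53, 36, 7, 24, 1, 24, 45, 52, 23, 20, 7, 54, 45, 20, 25, 30, 29, 30, 25, 20, 45, 54, 7, 20, 23, 52, 45, 24, 1, 24, 7, 36, 53, 30, 53, 16, 23, 52, 49, 36, 25, 16, 49, 54, 1.
The distinct values are {0, 1, 7, 16, 20, 23, 24, 25, 29, 30, 36, 45, 49, 52, 53, 54}; there are 16 of them.

16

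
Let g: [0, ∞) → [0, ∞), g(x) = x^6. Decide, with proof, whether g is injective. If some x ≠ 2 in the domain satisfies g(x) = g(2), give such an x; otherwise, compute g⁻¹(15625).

On [0, ∞), x ↦ x^6 is strictly increasing, so g(x_1) = g(x_2) forces x_1 = x_2. Thus g is injective.
Since x ↦ x^6 is strictly increasing on [0, ∞), it is injective there, so no x ≠ 2 in the domain has g(x) = g(2). We therefore compute g⁻¹(15625) = 15625^{1/6} = 5 (indeed 5^6 = 15625).

5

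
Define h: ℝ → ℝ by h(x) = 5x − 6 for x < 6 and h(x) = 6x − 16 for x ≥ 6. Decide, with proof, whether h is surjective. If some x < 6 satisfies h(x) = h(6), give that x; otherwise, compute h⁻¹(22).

26/5

Both pieces are strictly increasing (slopes 5 and 6), so each is injective on its own interval.
The left piece maps (−∞, 6) onto (−∞, 24); the right piece maps [6, ∞) onto [20, ∞).
The union (−∞, 24) ∪ [20, ∞) covers ℝ, so h is surjective.
For the follow-up: the images overlap, so an x < 6 with h(x) = h(6) exists. h(6) = 20; solving 5x − 6 = 20 for x < 6 gives x = (20 + 6)/5 = 26/5.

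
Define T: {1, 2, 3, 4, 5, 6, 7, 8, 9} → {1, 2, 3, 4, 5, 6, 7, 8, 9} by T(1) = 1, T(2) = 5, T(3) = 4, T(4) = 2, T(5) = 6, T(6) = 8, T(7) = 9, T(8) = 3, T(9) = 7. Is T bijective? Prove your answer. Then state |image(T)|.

The values 1, 5, 4, 2, 6, 8, 9, 3, 7 are a permutation of {1, 2, 3, 4, 5, 6, 7, 8, 9}: each element appears exactly once.
So T is injective and surjective, hence bijective.
The image of T is {1, 2, 3, 4, 5, 6, 7, 8, 9}, which has 9 elements.

9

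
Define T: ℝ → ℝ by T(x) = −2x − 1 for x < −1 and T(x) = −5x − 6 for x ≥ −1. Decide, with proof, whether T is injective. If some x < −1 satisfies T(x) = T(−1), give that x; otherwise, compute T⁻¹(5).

Both pieces are strictly decreasing (slopes −2 and −5), so each is injective on its own interval.
The left piece maps (−∞, −1) onto (1, ∞); the right piece maps [−1, ∞) onto (−∞, −1].
These images are disjoint, so no value is attained by both pieces. Hence T is injective.
Because the two images are disjoint, no x < −1 has T(x) = T(−1), so we compute T⁻¹(5): 5 lies in (1, ∞), so solve −2x − 1 = 5: x = (5 + 1)/(−2) = −3.

-3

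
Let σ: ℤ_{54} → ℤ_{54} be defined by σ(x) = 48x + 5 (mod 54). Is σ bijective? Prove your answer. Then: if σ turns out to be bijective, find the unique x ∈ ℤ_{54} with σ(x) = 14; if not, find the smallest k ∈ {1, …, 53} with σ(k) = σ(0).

9

Recall: injectivity means: for all a, b in the domain, σ(a) = σ(b) implies a = b.
We have gcd(48, 54) = 6 > 1. Taking a = 0 and b = 9: σ(0) = 5 and σ(9) = 48·9 + 5 = 437 ≡ 5 (mod 54).
So σ(0) = σ(9) while 0 ≠ 9, hence σ is not injective, hence not bijective.
Since σ is not bijective, we find the least positive k with σ(k) = σ(0): this means 48k ≡ 0 (mod 54), i.e. 54 ∣ 48k. Since gcd(48, 54) = 6, dividing through by 6 this holds exactly when 9 ∣ 8k, and as gcd(8, 9) = 1, exactly when 9 ∣ k.
The smallest positive such k is 9.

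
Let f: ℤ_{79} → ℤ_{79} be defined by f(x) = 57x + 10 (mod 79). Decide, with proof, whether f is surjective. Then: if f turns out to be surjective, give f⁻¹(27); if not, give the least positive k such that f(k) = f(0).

Since gcd(57, 79) = 1, 57 is invertible modulo 79. Euclid's algorithm: 79 = 1·57 + 22, 57 = 2·22 + 13, 22 = 1·13 + 9, 13 = 1·9 + 4, 9 = 2·4 + 1; back-substituting gives 1 = 61·57 − 44·79, so 57⁻¹ ≡ 61 (mod 79).
Then y ↦ 61(y − 10) is a two-sided inverse to f, so every y ∈ ℤ_{79} has a preimage.
Thus f is surjective.
Since f is surjective, we find f⁻¹(27): we need 57x ≡ 27 − 10 ≡ 17 (mod 79). Using 57⁻¹ = 61: x ≡ 61·17 = 1037 = 13·79 + 10, so x = 10.
Check: f(10) = 57·10 + 10 = 580 = 7·79 + 27 ≡ 27 (mod 79).

10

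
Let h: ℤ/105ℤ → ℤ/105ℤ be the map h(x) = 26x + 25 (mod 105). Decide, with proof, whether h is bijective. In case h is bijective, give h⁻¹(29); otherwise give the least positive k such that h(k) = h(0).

89

Suppose h(u) = h(v) in ℤ/105ℤ. Then 26u + 25 ≡ 26v + 25 (mod 105), so 26(u − v) ≡ 0 (mod 105).
Since gcd(26, 105) = 1, 26 is invertible modulo 105, hence u − v ≡ 0 (mod 105), i.e. u = v.
We now compute 26⁻¹ mod 105 explicitly. Euclid's algorithm: 105 = 4·26 + 1; back-substituting gives 1 = 101·26 − 25·105, so 26⁻¹ ≡ 101 (mod 105).
Then y ↦ 101(y − 25) is a two-sided inverse to h, so every y ∈ ℤ/105ℤ has a preimage.
So h is bijective.
Since h is bijective, we find h⁻¹(29): we need 26x ≡ 29 − 25 ≡ 4 (mod 105). Using 26⁻¹ = 101: x ≡ 101·4 = 404 = 3·105 + 89, so x = 89.
Check: h(89) = 26·89 + 25 = 2339 = 22·105 + 29 ≡ 29 (mod 105).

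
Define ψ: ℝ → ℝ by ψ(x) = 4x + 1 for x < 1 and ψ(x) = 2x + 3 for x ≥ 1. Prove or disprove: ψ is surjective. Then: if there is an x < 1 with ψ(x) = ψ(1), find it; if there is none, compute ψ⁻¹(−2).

-3/4

Both pieces are strictly increasing (slopes 4 and 2), so each is injective on its own interval.
The left piece maps (−∞, 1) onto (−∞, 5); the right piece maps [1, ∞) onto [5, ∞).
These images together cover ℝ, so ψ is surjective.
Because the two images are disjoint, no x < 1 has ψ(x) = ψ(1), so we compute ψ⁻¹(−2): −2 lies in (−∞, 5), so solve 4x + 1 = −2: x = (−2 − 1)/4 = −3/4.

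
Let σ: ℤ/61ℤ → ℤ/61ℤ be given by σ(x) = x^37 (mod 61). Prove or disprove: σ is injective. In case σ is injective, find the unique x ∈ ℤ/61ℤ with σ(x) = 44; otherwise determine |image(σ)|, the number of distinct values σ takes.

26

Since 61 is prime, the nonzero elements of ℤ/61ℤ form a cyclic group of order 60.
As gcd(37, 60) = 1, raising to the 37th power is a bijection on this group: if s^37 ≡ t^37 then (st^{−1})^37 = 1, and the only element of order dividing gcd(37, 60) = 1 is 1, so s = t.
With σ(0) = 0 this makes σ injective on all of ℤ/61ℤ, hence bijective (finite equal-size domain and codomain). In particular σ is injective.
Since σ is injective, we find the preimage of 44. The inverse of x ↦ x^37 on (ℤ/61ℤ)^× is x ↦ x^13, because 37·13 = 481 = 8·60 + 1 ≡ 1 (mod 60) and x^{60} = 1 for x ≠ 0 (Fermat). So σ⁻¹(44) = 44^13 mod 61.
Repeated squaring mod 61: 44^1 ≡ 44, 44^2 ≡ 44² = 1936 ≡ 45, 44^4 ≡ 45² = 2025 ≡ 12, 44^8 ≡ 12² = 144 ≡ 22. Since 13 = 8 + 4 + 1, 44^13 ≡ 22·12·44: 22·12 = 264 ≡ 20, then 20·44 = 880 ≡ 26. So 44^13 ≡ 26 (mod 61).
Hence σ⁻¹(44) = 26.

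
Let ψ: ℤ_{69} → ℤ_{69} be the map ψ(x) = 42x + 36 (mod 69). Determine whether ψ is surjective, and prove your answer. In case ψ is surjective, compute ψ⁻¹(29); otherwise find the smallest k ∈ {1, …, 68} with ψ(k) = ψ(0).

Recall: surjectivity means every element of the codomain has a preimage under ψ.
Since gcd(42, 69) = 3, we have 42x ≡ 0 (mod 3) for all x, so ψ(x) ≡ 0 (mod 3).
But 1 ≢ 0 (mod 3), so 1 ∈ ℤ_{69} has no preimage. Hence ψ is not surjective.
Since ψ is not surjective, we find the least positive k with ψ(k) = ψ(0): this means 42k ≡ 0 (mod 69), i.e. 69 ∣ 42k. Since gcd(42, 69) = 3, dividing through by 3 this holds exactly when 23 ∣ 14k, and as gcd(14, 23) = 1, exactly when 23 ∣ k.
The smallest positive such k is 23.

23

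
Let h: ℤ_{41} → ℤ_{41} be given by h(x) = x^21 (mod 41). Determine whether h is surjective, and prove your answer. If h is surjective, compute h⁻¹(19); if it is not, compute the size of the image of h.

Since 41 is prime, the nonzero elements of ℤ_{41} form a cyclic group of order 40.
As gcd(21, 40) = 1, raising to the 21st power is a bijection on this group: if a^21 ≡ b^21 then (ab^{−1})^21 = 1, and the only element of order dividing gcd(21, 40) = 1 is 1, so a = b.
With h(0) = 0 this makes h injective on all of ℤ_{41}, hence bijective (finite equal-size domain and codomain). In particular h is surjective.
Since h is surjective, we find the preimage of 19. The inverse of x ↦ x^21 on (ℤ_{41})^× is x ↦ x^21, because 21·21 = 441 = 11·40 + 1 ≡ 1 (mod 40) and x^{40} = 1 for x ≠ 0 (Fermat). So h⁻¹(19) = 19^21 mod 41.
Repeated squaring mod 41: 19^1 ≡ 19, 19^2 ≡ 19² = 361 ≡ 33, 19^4 ≡ 33² = 1089 ≡ 23, 19^8 ≡ 23² = 529 ≡ 37, 19^16 ≡ 37² = 1369 ≡ 16. Since 21 = 16 + 4 + 1, 19^21 ≡ 16·23·19: 16·23 = 368 ≡ 40, then 40·19 = 760 ≡ 22. So 19^21 ≡ 22 (mod 41).
Hence h⁻¹(19) = 22.

22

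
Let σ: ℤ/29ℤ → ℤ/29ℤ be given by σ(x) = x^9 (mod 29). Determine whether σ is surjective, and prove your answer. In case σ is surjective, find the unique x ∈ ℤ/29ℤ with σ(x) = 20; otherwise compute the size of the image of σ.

Since 29 is prime, the nonzero elements of ℤ/29ℤ form a cyclic group of order 28.
As gcd(9, 28) = 1, raising to the 9th power is a bijection on this group: if u^9 ≡ v^9 then (uv^{−1})^9 = 1, and the only element of order dividing gcd(9, 28) = 1 is 1, so u = v.
With σ(0) = 0 this makes σ injective on all of ℤ/29ℤ, hence bijective (finite equal-size domain and codomain). In particular σ is surjective.
Since σ is surjective, we find the preimage of 20. The inverse of x ↦ x^9 on (ℤ/29ℤ)^× is x ↦ x^25, because 9·25 = 225 = 8·28 + 1 ≡ 1 (mod 28) and x^{28} = 1 for x ≠ 0 (Fermat). So σ⁻¹(20) = 20^25 mod 29.
Repeated squaring mod 29: 20^1 ≡ 20, 20^2 ≡ 20² = 400 ≡ 23, 20^4 ≡ 23² = 529 ≡ 7, 20^8 ≡ 7² = 49 ≡ 20, 20^16 ≡ 20² = 400 ≡ 23. Since 25 = 16 + 8 + 1, 20^25 ≡ 23·20·20: 23·20 = 460 ≡ 25, then 25·20 = 500 ≡ 7. So 20^25 ≡ 7 (mod 29).
Hence σ⁻¹(20) = 7.

7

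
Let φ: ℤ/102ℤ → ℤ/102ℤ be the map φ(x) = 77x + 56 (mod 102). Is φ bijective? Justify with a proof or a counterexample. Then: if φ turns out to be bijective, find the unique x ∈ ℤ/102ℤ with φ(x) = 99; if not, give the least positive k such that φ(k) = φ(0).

Recall that φ is injective if φ(s) = φ(t) implies s = t.
If φ(s) = φ(t), then 77s ≡ 77t (mod 102). Because gcd(77, 102) = 1, we may cancel 77 to get s ≡ t (mod 102).
We now compute 77⁻¹ mod 102 explicitly. Euclid's algorithm: 102 = 1·77 + 25, 77 = 3·25 + 2, 25 = 12·2 + 1; back-substituting gives 1 = 53·77 − 40·102, so 77⁻¹ ≡ 53 (mod 102).
Then y ↦ 53(y − 56) is a two-sided inverse to φ, so every y ∈ ℤ/102ℤ has a preimage.
Therefore φ is bijective.
Since φ is bijective, we find φ⁻¹(99): we need 77x ≡ 99 − 56 ≡ 43 (mod 102). Using 77⁻¹ = 53: x ≡ 53·43 = 2279 = 22·102 + 35, so x = 35.
Check: φ(35) = 77·35 + 56 = 2751 = 26·102 + 99 ≡ 99 (mod 102).

35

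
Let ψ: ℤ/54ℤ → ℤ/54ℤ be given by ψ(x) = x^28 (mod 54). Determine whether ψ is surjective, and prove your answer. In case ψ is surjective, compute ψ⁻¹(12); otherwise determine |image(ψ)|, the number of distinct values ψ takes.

20

ψ(0) = 0^28 = 0.
ψ(6): Repeated squaring mod 54: 6^1 ≡ 6, 6^2 ≡ 6² = 36, 6^4 ≡ 36² = 1296 ≡ 0, 6^8 ≡ 0² = 0, 6^16 ≡ 0² = 0. Since 28 = 16 + 8 + 4, 6^28 ≡ 0·0·0: 0·0 = 0, then 0·0 = 0. So 6^28 ≡ 0 (mod 54).
So ψ(0) = ψ(6) = 0 while 0 ≠ 6, therefore ψ is not injective.
A non-injective map from the 54-element set ℤ/54ℤ to itself takes at most 53 distinct values, so it cannot be surjective. Therefore ψ is not surjective.
Since ψ is not surjective, we determine |image(ψ)|. Computing x^28 mod 54 for each x (by repeated squaring, reducing mod 54 at every step), the values ψ(0), ψ(1), …, ψ(53) are: 0, 1, 52, 27, 4, 49, 0, 7, 46, 27, 10, 43, 0, 13, 40, 27, 16, 37, 0, 19, 34, 27, 22, 31, 0, 25, 28, 27, 28, 25, 0, 31, 22, 27, 34, 19, 0, 37, 16, 27, 40, 13, 0, 43, 10, 27, 46, 7, 0, 49, 4, 27, 52, 1.
The distinct values are {0, 1, 4, 7, 10, 13, 16, 19, 22, 25, 27, 28, 31, 34, 37, 40, 43, 46, 49, 52}; there are 20 of them.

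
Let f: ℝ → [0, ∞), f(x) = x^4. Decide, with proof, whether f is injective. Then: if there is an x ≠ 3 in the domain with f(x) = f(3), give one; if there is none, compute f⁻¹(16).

f(3) = 81 = (−3)^4 = f(−3) (since 4 is even), with 3 ≠ −3. So f is not injective.
For the follow-up, such an x exists: taking x = −3 ∈ ℝ gives f(−3) = 81 = f(3) with −3 ≠ 3.

-3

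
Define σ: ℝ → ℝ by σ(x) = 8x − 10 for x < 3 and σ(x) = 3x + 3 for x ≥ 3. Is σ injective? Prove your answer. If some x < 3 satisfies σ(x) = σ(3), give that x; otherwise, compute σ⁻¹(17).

11/4

Both pieces are strictly increasing (slopes 8 and 3), so each is injective on its own interval.
The left piece maps (−∞, 3) onto (−∞, 14); the right piece maps [3, ∞) onto [12, ∞).
These images overlap. In particular σ(3) = 12 (right piece), and solving 8x − 10 = 12 on the left piece gives x = 11/4 < 3.
So σ(11/4) = σ(3) with 11/4 ≠ 3, and σ is not injective. This x = 11/4 is the requested value below 3.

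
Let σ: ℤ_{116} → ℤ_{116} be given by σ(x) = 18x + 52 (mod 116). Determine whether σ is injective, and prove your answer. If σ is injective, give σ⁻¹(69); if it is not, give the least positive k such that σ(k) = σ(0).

We have gcd(18, 116) = 2 > 1. Taking s = 0 and t = 58: σ(0) = 52 and σ(58) = 18·58 + 52 = 1096 ≡ 52 (mod 116).
So σ(0) = σ(58) while 0 ≠ 58, hence σ is not injective.
Since σ is not injective, we find the least positive k with σ(k) = σ(0): this means 18k ≡ 0 (mod 116), i.e. 116 ∣ 18k. Since gcd(18, 116) = 2, dividing through by 2 this holds exactly when 58 ∣ 9k, and as gcd(9, 58) = 1, exactly when 58 ∣ k.
The smallest positive such k is 58.

58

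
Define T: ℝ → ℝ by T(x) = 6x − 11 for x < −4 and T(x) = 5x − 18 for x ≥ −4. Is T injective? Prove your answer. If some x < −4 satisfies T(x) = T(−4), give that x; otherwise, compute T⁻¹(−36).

Both pieces are strictly increasing (slopes 6 and 5), so each is injective on its own interval.
The left piece maps (−∞, −4) onto (−∞, −35); the right piece maps [−4, ∞) onto [−38, ∞).
These images overlap. In particular T(−4) = −38 (right piece), and solving 6x − 11 = −38 on the left piece gives x = −9/2 < −4.
So T(−9/2) = T(−4) with −9/2 ≠ −4, and T is not injective. This x = −9/2 is the requested value below −4.

-9/2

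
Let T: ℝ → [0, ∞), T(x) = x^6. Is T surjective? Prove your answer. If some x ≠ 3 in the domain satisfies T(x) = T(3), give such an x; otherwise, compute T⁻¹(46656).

For any y ∈ [0, ∞), x = y^{1/6} ∈ ℝ satisfies x^6 = y, so T is surjective.
For the follow-up, such an x exists: taking x = −3 ∈ ℝ gives T(−3) = 729 = T(3) with −3 ≠ 3.

-3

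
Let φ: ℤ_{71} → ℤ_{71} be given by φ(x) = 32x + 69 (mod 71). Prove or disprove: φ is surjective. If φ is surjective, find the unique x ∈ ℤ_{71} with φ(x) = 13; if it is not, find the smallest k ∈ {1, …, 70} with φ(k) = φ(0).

Recall that surjectivity means every element of the codomain has a preimage under φ.
Since gcd(32, 71) = 1, 32 is invertible modulo 71. Euclid's algorithm: 71 = 2·32 + 7, 32 = 4·7 + 4, 7 = 1·4 + 3, 4 = 1·3 + 1; back-substituting gives 1 = 20·32 − 9·71, so 32⁻¹ ≡ 20 (mod 71).
For any y ∈ ℤ_{71}, x = 20(y − 69) mod 71 satisfies φ(x) = 32·20(y − 69) + 69 ≡ y (since 32·20 ≡ 1 mod 71). So every y has a preimage.
Therefore φ is surjective.
Since φ is surjective, we find φ⁻¹(13): we need 32x ≡ 13 − 69 ≡ 15 (mod 71). Using 32⁻¹ = 20: x ≡ 20·15 = 300 = 4·71 + 16, so x = 16.
Check: φ(16) = 32·16 + 69 = 581 = 8·71 + 13 ≡ 13 (mod 71).

16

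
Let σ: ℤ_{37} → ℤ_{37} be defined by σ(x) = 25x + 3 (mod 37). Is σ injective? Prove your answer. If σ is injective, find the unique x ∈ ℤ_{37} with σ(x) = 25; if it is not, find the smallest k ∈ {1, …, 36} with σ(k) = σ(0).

Suppose σ(x_1) = σ(x_2) in ℤ_{37}. Then 25x_1 + 3 ≡ 25x_2 + 3 (mod 37), hence 25(x_1 − x_2) ≡ 0 (mod 37).
Since gcd(25, 37) = 1, 25 is invertible modulo 37, so x_1 − x_2 ≡ 0 (mod 37), i.e. x_1 = x_2.
So σ is injective.
We now compute 25⁻¹ mod 37 explicitly. Euclid's algorithm: 37 = 1·25 + 12, 25 = 2·12 + 1; back-substituting gives 1 = 3·25 − 2·37, so 25⁻¹ ≡ 3 (mod 37).
Since σ is injective, we compute σ⁻¹(25): solve 25x + 3 ≡ 25 (mod 37), i.e. 25x ≡ 22 (mod 37).
Multiplying by 25⁻¹ = 3 gives x ≡ 3·22 = 66 = 1·37 + 29 ≡ 29 (mod 37).
Check: σ(29) = 25·29 + 3 = 728 = 19·37 + 25 ≡ 25 (mod 37).

29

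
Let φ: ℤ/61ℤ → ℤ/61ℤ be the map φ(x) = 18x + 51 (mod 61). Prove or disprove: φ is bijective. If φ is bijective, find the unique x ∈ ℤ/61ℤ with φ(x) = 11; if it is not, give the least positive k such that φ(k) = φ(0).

Suppose φ(x_1) = φ(x_2) in ℤ/61ℤ. Then 18x_1 + 51 ≡ 18x_2 + 51 (mod 61), therefore 18(x_1 − x_2) ≡ 0 (mod 61).
Since gcd(18, 61) = 1, 18 is invertible modulo 61, thus x_1 − x_2 ≡ 0 (mod 61), i.e. x_1 = x_2.
We now compute 18⁻¹ mod 61 explicitly. Euclid's algorithm: 61 = 3·18 + 7, 18 = 2·7 + 4, 7 = 1·4 + 3, 4 = 1·3 + 1; back-substituting gives 1 = 17·18 − 5·61, so 18⁻¹ ≡ 17 (mod 61).
For any y ∈ ℤ/61ℤ, x = 17(y − 51) mod 61 satisfies φ(x) = 18·17(y − 51) + 51 ≡ y (since 18·17 ≡ 1 mod 61). So every y has a preimage.
Hence φ is bijective.
Since φ is bijective, we compute φ⁻¹(11): solve 18x + 51 ≡ 11 (mod 61), i.e. 18x ≡ 21 (mod 61).
Multiplying by 18⁻¹ = 17 gives x ≡ 17·21 = 357 = 5·61 + 52 ≡ 52 (mod 61).
Check: φ(52) = 18·52 + 51 = 987 = 16·61 + 11 ≡ 11 (mod 61).

52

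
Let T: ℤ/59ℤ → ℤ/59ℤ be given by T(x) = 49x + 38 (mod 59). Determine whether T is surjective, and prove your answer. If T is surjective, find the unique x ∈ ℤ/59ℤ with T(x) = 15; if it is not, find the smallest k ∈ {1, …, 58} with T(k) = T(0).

Since gcd(49, 59) = 1, 49 is invertible modulo 59. Euclid's algorithm: 59 = 1·49 + 10, 49 = 4·10 + 9, 10 = 1·9 + 1; back-substituting gives 1 = 53·49 − 44·59, so 49⁻¹ ≡ 53 (mod 59).
For any y ∈ ℤ/59ℤ, x = 53(y − 38) mod 59 satisfies T(x) = 49·53(y − 38) + 38 ≡ y (since 49·53 ≡ 1 mod 59). So every y has a preimage.
Thus T is surjective.
Since T is surjective, we find T⁻¹(15): we need 49x ≡ 15 − 38 ≡ 36 (mod 59). Using 49⁻¹ = 53: x ≡ 53·36 = 1908 = 32·59 + 20, so x = 20.
Check: T(20) = 49·20 + 38 = 1018 = 17·59 + 15 ≡ 15 (mod 59).

20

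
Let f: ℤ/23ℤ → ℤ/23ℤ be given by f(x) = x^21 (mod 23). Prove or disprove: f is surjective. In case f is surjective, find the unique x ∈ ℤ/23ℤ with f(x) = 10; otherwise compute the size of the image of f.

Since 23 is prime, the nonzero elements of ℤ/23ℤ form a cyclic group of order 22.
As gcd(21, 22) = 1, raising to the 21st power is a bijection on this group: if s^21 ≡ t^21 then (st^{−1})^21 = 1, and the only element of order dividing gcd(21, 22) = 1 is 1, so s = t.
With f(0) = 0 this makes f injective on all of ℤ/23ℤ, hence bijective (finite equal-size domain and codomain). In particular f is surjective.
Since f is surjective, we find the preimage of 10. The inverse of x ↦ x^21 on (ℤ/23ℤ)^× is x ↦ x^21, because 21·21 = 441 = 20·22 + 1 ≡ 1 (mod 22) and x^{22} = 1 for x ≠ 0 (Fermat). So f⁻¹(10) = 10^21 mod 23.
Repeated squaring mod 23: 10^1 ≡ 10, 10^2 ≡ 10² = 100 ≡ 8, 10^4 ≡ 8² = 64 ≡ 18, 10^8 ≡ 18² = 324 ≡ 2, 10^16 ≡ 2² = 4. Since 21 = 16 + 4 + 1, 10^21 ≡ 4·18·10: 4·18 = 72 ≡ 3, then 3·10 = 30 ≡ 7. So 10^21 ≡ 7 (mod 23).
Hence f⁻¹(10) = 7.

7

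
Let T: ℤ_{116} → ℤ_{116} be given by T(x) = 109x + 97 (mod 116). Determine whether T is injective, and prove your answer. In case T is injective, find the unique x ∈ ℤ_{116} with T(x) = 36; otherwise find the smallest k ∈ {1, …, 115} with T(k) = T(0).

If T(x_1) = T(x_2), then 109x_1 ≡ 109x_2 (mod 116). Because gcd(109, 116) = 1, we may cancel 109 to get x_1 ≡ x_2 (mod 116).
Hence T is injective.
We now compute 109⁻¹ mod 116 explicitly. Euclid's algorithm: 116 = 1·109 + 7, 109 = 15·7 + 4, 7 = 1·4 + 3, 4 = 1·3 + 1; back-substituting gives 1 = 33·109 − 31·116, so 109⁻¹ ≡ 33 (mod 116).
Since T is injective, we find T⁻¹(36): we need 109x ≡ 36 − 97 ≡ 55 (mod 116). Using 109⁻¹ = 33: x ≡ 33·55 = 1815 = 15·116 + 75, so x = 75.
Check: T(75) = 109·75 + 97 = 8272 = 71·116 + 36 ≡ 36 (mod 116).

75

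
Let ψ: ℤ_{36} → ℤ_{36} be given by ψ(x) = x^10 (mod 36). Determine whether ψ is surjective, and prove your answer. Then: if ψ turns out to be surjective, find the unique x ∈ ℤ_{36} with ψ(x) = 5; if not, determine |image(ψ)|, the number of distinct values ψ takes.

8

ψ(0) = 0^10 = 0.
ψ(6): Repeated squaring mod 36: 6^1 ≡ 6, 6^2 ≡ 6² = 36 ≡ 0, 6^4 ≡ 0² = 0, 6^8 ≡ 0² = 0. Since 10 = 8 + 2, 6^10 ≡ 0·0: 0·0 = 0. So 6^10 ≡ 0 (mod 36).
So ψ(0) = ψ(6) = 0 while 0 ≠ 6, thus ψ is not injective.
A non-injective map from the 36-element set ℤ_{36} to itself takes at most 35 distinct values, so it cannot be surjective. So ψ is not surjective.
Since ψ is not surjective, we determine |image(ψ)|. Computing x^10 mod 36 for each x (by repeated squaring, reducing mod 36 at every step), the values ψ(0), ψ(1), …, ψ(35) are: 0, 1, 16, 9, 4, 13, 0, 25, 28, 9, 28, 25, 0, 13, 4, 9, 16, 1, 0, 1, 16, 9, 4, 13, 0, 25, 28, 9, 28, 25, 0, 13, 4, 9, 16, 1.
The distinct values are {0, 1, 4, 9, 13, 16, 25, 28}; there are 8 of them.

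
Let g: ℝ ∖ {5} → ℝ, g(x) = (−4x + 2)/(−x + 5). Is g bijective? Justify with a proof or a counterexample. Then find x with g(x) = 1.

-1

If g(x) = 4, cross-multiplying gives −1(−4x + 2) = −4(−x + 5), which simplifies to −2 = −20 — false.  So 4 has no preimage and g is not surjective.
Thus g is not bijective.
Solving g(x) = 1: cross-multiplying gives −4x + 2 = 1(−x + 5), which rearranges to −3x = 3, so x = −1.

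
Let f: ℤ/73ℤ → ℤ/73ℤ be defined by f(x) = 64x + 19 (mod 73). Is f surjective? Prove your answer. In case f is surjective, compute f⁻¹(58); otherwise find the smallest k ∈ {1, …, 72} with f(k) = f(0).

Recall: surjectivity means every element of the codomain has a preimage under f.
Since gcd(64, 73) = 1, 64 is invertible modulo 73. Euclid's algorithm: 73 = 1·64 + 9, 64 = 7·9 + 1; back-substituting gives 1 = 8·64 − 7·73, so 64⁻¹ ≡ 8 (mod 73).
Then y ↦ 8(y − 19) is a two-sided inverse to f, so every y ∈ ℤ/73ℤ has a preimage.
Hence f is surjective.
Since f is surjective, we find f⁻¹(58): we need 64x ≡ 58 − 19 ≡ 39 (mod 73). Using 64⁻¹ = 8: x ≡ 8·39 = 312 = 4·73 + 20, so x = 20.
Check: f(20) = 64·20 + 19 = 1299 = 17·73 + 58 ≡ 58 (mod 73).

20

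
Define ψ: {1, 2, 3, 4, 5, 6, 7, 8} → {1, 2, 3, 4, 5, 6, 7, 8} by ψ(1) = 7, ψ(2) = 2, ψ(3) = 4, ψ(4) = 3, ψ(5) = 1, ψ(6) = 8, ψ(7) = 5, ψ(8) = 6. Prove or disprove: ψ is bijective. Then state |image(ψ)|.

8

The values 7, 2, 4, 3, 1, 8, 5, 6 are a permutation of {1, 2, 3, 4, 5, 6, 7, 8}: each element appears exactly once.
So ψ is injective and surjective, hence bijective.
The image of ψ is {1, 2, 3, 4, 5, 6, 7, 8}, which has 8 elements.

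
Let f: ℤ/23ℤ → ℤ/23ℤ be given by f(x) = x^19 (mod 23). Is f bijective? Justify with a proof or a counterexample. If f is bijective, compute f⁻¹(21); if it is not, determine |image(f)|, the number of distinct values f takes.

10

Since 23 is prime, the nonzero elements of ℤ/23ℤ form a cyclic group of order 22.
As gcd(19, 22) = 1, raising to the 19th power is a bijection on this group: if s^19 ≡ t^19 then (st^{−1})^19 = 1, and the only element of order dividing gcd(19, 22) = 1 is 1, so s = t.
With f(0) = 0 this makes f injective on all of ℤ/23ℤ, hence bijective (finite equal-size domain and codomain). In particular f is bijective.
Since f is bijective, we find the preimage of 21. The inverse of x ↦ x^19 on (ℤ/23ℤ)^× is x ↦ x^7, because 19·7 = 133 = 6·22 + 1 ≡ 1 (mod 22) and x^{22} = 1 for x ≠ 0 (Fermat). So f⁻¹(21) = 21^7 mod 23.
Repeated squaring mod 23: 21^1 ≡ 21, 21^2 ≡ 21² = 441 ≡ 4, 21^4 ≡ 4² = 16. Since 7 = 4 + 2 + 1, 21^7 ≡ 16·4·21: 16·4 = 64 ≡ 18, then 18·21 = 378 ≡ 10. So 21^7 ≡ 10 (mod 23).
Hence f⁻¹(21) = 10.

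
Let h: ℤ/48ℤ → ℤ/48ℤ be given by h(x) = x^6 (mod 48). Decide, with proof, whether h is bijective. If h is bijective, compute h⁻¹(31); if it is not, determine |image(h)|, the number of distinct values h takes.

6

h(2): Repeated squaring mod 48: 2^1 ≡ 2, 2^2 ≡ 2² = 4, 2^4 ≡ 4² = 16. Since 6 = 4 + 2, 2^6 ≡ 16·4: 16·4 = 64 ≡ 16. So 2^6 ≡ 16 (mod 48).
h(4): Repeated squaring mod 48: 4^1 ≡ 4, 4^2 ≡ 4² = 16, 4^4 ≡ 16² = 256 ≡ 16. Since 6 = 4 + 2, 4^6 ≡ 16·16: 16·16 = 256 ≡ 16. So 4^6 ≡ 16 (mod 48).
So h(2) = h(4) = 16 while 2 ≠ 4, so h is not injective, hence not bijective.
Since h is not bijective, we determine |image(h)|. Computing x^6 mod 48 for each x (by repeated squaring, reducing mod 48 at every step), the values h(0), h(1), …, h(47) are: 0, 1, 16, 9, 16, 25, 0, 1, 16, 33, 16, 25, 0, 25, 16, 33, 16, 1, 0, 25, 16, 9, 16, 1, 0, 1, 16, 9, 16, 25, 0, 1, 16, 33, 16, 25, 0, 25, 16, 33, 16, 1, 0, 25, 16, 9, 16, 1.
The distinct values are {0, 1, 9, 16, 25, 33}; there are 6 of them.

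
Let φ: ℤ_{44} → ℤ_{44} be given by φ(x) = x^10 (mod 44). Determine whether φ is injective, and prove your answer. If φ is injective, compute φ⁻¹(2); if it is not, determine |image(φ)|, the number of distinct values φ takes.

φ(1) = 1^10 = 1.
φ(3): Repeated squaring mod 44: 3^1 ≡ 3, 3^2 ≡ 3² = 9, 3^4 ≡ 9² = 81 ≡ 37, 3^8 ≡ 37² = 1369 ≡ 5. Since 10 = 8 + 2, 3^10 ≡ 5·9: 5·9 = 45 ≡ 1. So 3^10 ≡ 1 (mod 44).
So φ(1) = φ(3) = 1 while 1 ≠ 3, hence φ is not injective.
Since φ is not injective, we determine |image(φ)|. Computing x^10 mod 44 for each x (by repeated squaring, reducing mod 44 at every step), the values φ(0), φ(1), …, φ(43) are: 0, 1, 12, 1, 12, 1, 12, 1, 12, 1, 12, 33, 12, 1, 12, 1, 12, 1, 12, 1, 12, 1, 0, 1, 12, 1, 12, 1, 12, 1, 12, 1, 12, 33, 12, 1, 12, 1, 12, 1, 12, 1, 12, 1.
The distinct values are {0, 1, 12, 33}; there are 4 of them.

4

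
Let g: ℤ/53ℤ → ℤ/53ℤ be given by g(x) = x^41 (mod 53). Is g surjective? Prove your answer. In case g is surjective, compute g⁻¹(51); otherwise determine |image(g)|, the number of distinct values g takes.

Since 53 is prime, the nonzero elements of ℤ/53ℤ form a cyclic group of order 52.
As gcd(41, 52) = 1, raising to the 41st power is a bijection on this group: if x_1^41 ≡ x_2^41 then (x_1x_2^{−1})^41 = 1, and the only element of order dividing gcd(41, 52) = 1 is 1, so x_1 = x_2.
With g(0) = 0 this makes g injective on all of ℤ/53ℤ, hence bijective (finite equal-size domain and codomain). In particular g is surjective.
Since g is surjective, we find the preimage of 51. The inverse of x ↦ x^41 on (ℤ/53ℤ)^× is x ↦ x^33, because 41·33 = 1353 = 26·52 + 1 ≡ 1 (mod 52) and x^{52} = 1 for x ≠ 0 (Fermat). So g⁻¹(51) = 51^33 mod 53.
Repeated squaring mod 53: 51^1 ≡ 51, 51^2 ≡ 51² = 2601 ≡ 4, 51^4 ≡ 4² = 16, 51^8 ≡ 16² = 256 ≡ 44, 51^16 ≡ 44² = 1936 ≡ 28, 51^32 ≡ 28² = 784 ≡ 42. Since 33 = 32 + 1, 51^33 ≡ 42·51: 42·51 = 2142 ≡ 22. So 51^33 ≡ 22 (mod 53).
Hence g⁻¹(51) = 22.

22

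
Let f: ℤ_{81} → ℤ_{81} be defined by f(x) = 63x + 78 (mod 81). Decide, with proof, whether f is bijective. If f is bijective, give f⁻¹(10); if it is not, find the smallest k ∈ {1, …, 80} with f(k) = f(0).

We have gcd(63, 81) = 9 > 1. Taking x_1 = 0 and x_2 = 9: f(0) = 78 and f(9) = 63·9 + 78 = 645 ≡ 78 (mod 81).
So f(0) = f(9) while 0 ≠ 9, therefore f is not injective, hence not bijective.
Since f is not bijective, we find the least positive k with f(k) = f(0): this means 63k ≡ 0 (mod 81), i.e. 81 ∣ 63k. Since gcd(63, 81) = 9, dividing through by 9 this holds exactly when 9 ∣ 7k, and as gcd(7, 9) = 1, exactly when 9 ∣ k.
The smallest positive such k is 9.

9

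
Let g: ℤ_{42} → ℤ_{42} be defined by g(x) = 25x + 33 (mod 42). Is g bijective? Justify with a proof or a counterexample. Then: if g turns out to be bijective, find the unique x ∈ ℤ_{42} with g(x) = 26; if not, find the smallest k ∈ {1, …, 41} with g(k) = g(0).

35

Suppose g(a) = g(b) in ℤ_{42}. Then 25a + 33 ≡ 25b + 33 (mod 42), hence 25(a − b) ≡ 0 (mod 42).
Since gcd(25, 42) = 1, 25 is invertible modulo 42, hence a − b ≡ 0 (mod 42), i.e. a = b.
We now compute 25⁻¹ mod 42 explicitly. Euclid's algorithm: 42 = 1·25 + 17, 25 = 1·17 + 8, 17 = 2·8 + 1; back-substituting gives 1 = 37·25 − 22·42, so 25⁻¹ ≡ 37 (mod 42).
Then y ↦ 37(y − 33) is a two-sided inverse to g, so every y ∈ ℤ_{42} has a preimage.
Therefore g is bijective.
Since g is bijective, we find g⁻¹(26): we need 25x ≡ 26 − 33 ≡ 35 (mod 42). Using 25⁻¹ = 37: x ≡ 37·35 = 1295 = 30·42 + 35, so x = 35.
Check: g(35) = 25·35 + 33 = 908 = 21·42 + 26 ≡ 26 (mod 42).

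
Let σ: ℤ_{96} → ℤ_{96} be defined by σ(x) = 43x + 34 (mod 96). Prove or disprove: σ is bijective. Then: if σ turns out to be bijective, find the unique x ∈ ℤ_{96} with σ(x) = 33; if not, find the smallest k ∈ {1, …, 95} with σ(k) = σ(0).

If σ(s) = σ(t), then 43s ≡ 43t (mod 96). Because gcd(43, 96) = 1, we may cancel 43 to get s ≡ t (mod 96).
We now compute 43⁻¹ mod 96 explicitly. Euclid's algorithm: 96 = 2·43 + 10, 43 = 4·10 + 3, 10 = 3·3 + 1; back-substituting gives 1 = 67·43 − 30·96, so 43⁻¹ ≡ 67 (mod 96).
For any y ∈ ℤ_{96}, x = 67(y − 34) mod 96 satisfies σ(x) = 43·67(y − 34) + 34 ≡ y (since 43·67 ≡ 1 mod 96). So every y has a preimage.
Thus σ is bijective.
Since σ is bijective, we compute σ⁻¹(33): solve 43x + 34 ≡ 33 (mod 96), i.e. 43x ≡ 95 (mod 96).
Multiplying by 43⁻¹ = 67 gives x ≡ 67·95 = 6365 = 66·96 + 29 ≡ 29 (mod 96).
Check: σ(29) = 43·29 + 34 = 1281 = 13·96 + 33 ≡ 33 (mod 96).

29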